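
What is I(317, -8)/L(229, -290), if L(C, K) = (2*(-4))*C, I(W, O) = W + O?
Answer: -309/1832 ≈ -0.16867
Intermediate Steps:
I(W, O) = O + W
L(C, K) = -8*C
I(317, -8)/L(229, -290) = (-8 + 317)/((-8*229)) = 309/(-1832) = 309*(-1/1832) = -309/1832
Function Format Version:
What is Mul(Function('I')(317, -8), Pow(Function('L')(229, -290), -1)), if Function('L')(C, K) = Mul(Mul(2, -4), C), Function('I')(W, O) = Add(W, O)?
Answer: Rational(-309, 1832) ≈ -0.16867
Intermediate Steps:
Function('I')(W, O) = Add(O, W)
Function('L')(C, K) = Mul(-8, C)
Mul(Function('I')(317, -8), Pow(Function('L')(229, -290), -1)) = Mul(Add(-8, 317), Pow(Mul(-8, 229), -1)) = Mul(309, Pow(-1832, -1)) = Mul(309, Rational(-1, 1832)) = Rational(-309, 1832)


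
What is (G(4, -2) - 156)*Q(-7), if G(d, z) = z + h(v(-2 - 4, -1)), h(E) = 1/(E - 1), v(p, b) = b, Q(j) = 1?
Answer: -317/2 ≈ -158.50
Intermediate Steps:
h(E) = 1/(-1 + E)
G(d, z) = -½ + z (G(d, z) = z + 1/(-1 - 1) = z + 1/(-2) = z - ½ = -½ + z)
(G(4, -2) - 156)*Q(-7) = ((-½ - 2) - 156)*1 = (-5/2 - 156)*1 = -317/2*1 = -317/2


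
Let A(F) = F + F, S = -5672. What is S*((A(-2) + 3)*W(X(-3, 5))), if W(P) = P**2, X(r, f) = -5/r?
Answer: 141800/9 ≈ 15756.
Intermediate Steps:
A(F) = 2*F
S*((A(-2) + 3)*W(X(-3, 5))) = -5672*(2*(-2) + 3)*(-5/(-3))**2 = -5672*(-4 + 3)*(-5*(-1/3))**2 = -(-5672)*(5/3)**2 = -(-5672)*25/9 = -5672*(-25/9) = 141800/9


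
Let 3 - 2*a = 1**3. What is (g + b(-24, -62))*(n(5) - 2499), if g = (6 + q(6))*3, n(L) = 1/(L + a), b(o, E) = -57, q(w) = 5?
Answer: 59972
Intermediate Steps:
a = 1 (a = 3/2 - 1/2*1**3 = 3/2 - 1/2*1 = 3/2 - 1/2 = 1)
n(L) = 1/(1 + L) (n(L) = 1/(L + 1) = 1/(1 + L))
g = 33 (g = (6 + 5)*3 = 11*3 = 33)
(g + b(-24, -62))*(n(5) - 2499) = (33 - 57)*(1/(1 + 5) - 2499) = -24*(1/6 - 2499) = -24*(-14993/6) = 59972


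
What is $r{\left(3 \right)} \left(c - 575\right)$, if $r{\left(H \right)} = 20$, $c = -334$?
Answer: $-18180$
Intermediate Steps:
$r{\left(3 \right)} \left(c - 575\right) = 20 \left(-334 - 575\right) = 20 \left(-909\right) = -18180$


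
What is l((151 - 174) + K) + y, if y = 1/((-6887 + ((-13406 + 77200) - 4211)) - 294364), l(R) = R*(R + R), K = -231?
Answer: 31182905375/241668 ≈ 1.2903e+5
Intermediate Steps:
l(R) = 2*R**2 (l(R) = R*(2*R) = 2*R**2)
y = -1/241668 (y = 1/((-6887 + (63794 - 4211)) - 294364) = 1/((-6887 + 59583) - 294364) = 1/(52696 - 294364) = 1/(-241668) = -1/241668 ≈ -4.1379e-6)
l((151 - 174) + K) + y = 2*((151 - 174) - 231)**2 - 1/241668 = 2*(-23 - 231)**2 - 1/241668 = 2*(-254)**2 - 1/241668 = 2*64516 - 1/241668 = 129032 - 1/241668 = 31182905375/241668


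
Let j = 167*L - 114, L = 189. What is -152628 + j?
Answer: -121179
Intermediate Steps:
j = 31449 (j = 167*189 - 114 = 31563 - 114 = 31449)
-152628 + j = -152628 + 31449 = -121179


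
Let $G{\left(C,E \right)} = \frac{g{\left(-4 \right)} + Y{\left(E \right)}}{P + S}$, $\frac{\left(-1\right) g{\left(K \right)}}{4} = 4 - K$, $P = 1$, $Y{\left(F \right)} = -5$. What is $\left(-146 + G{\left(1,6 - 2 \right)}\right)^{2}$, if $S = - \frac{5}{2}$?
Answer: $\frac{132496}{9} \approx 14722.0$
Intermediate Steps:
$S = - \frac{5}{2}$ ($S = \left(-5\right) \frac{1}{2} = - \frac{5}{2} \approx -2.5$)
$g{\left(K \right)} = -16 + 4 K$ ($g{\left(K \right)} = - 4 \left(4 - K\right) = -16 + 4 K$)
$G{\left(C,E \right)} = \frac{74}{3}$ ($G{\left(C,E \right)} = \frac{\left(-16 + 4 \left(-4\right)\right) - 5}{1 - \frac{5}{2}} = \frac{\left(-16 - 16\right) - 5}{- \frac{3}{2}} = \left(-32 - 5\right) \left(- \frac{2}{3}\right) = \left(-37\right) \left(- \frac{2}{3}\right) = \frac{74}{3}$)
$\left(-146 + G{\left(1,6 - 2 \right)}\right)^{2} = \left(-146 + \frac{74}{3}\right)^{2} = \left(- \frac{364}{3}\right)^{2} = \frac{132496}{9}$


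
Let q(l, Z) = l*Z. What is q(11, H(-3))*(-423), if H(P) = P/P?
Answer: -4653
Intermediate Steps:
H(P) = 1
q(l, Z) = Z*l
q(11, H(-3))*(-423) = (1*11)*(-423) = 11*(-423) = -4653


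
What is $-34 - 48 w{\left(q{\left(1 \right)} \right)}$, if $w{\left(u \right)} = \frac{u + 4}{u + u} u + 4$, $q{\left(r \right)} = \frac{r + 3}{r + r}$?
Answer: $-370$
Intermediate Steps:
$q{\left(r \right)} = \frac{3 + r}{2 r}$
$w{\left(u \right)} = 6 + \frac{u}{2}$ ($w{\left(u \right)} = \frac{4 + u}{2 u} u + 4 = \left(2 + \frac{u}{2}\right) + 4 = 6 + \frac{u}{2}$)
$-34 - 48 w{\left(q{\left(1 \right)} \right)} = -34 - 48 \left(6 + \frac{\frac{1}{2} \cdot 1^{-1} \left(3 + 1\right)}{2}\right) = -34 - 48 \left(6 + \frac{\frac{1}{2} \cdot 1 \cdot 4}{2}\right) = -34 - 48 \left(6 + \frac{1}{2} \cdot 2\right) = -34 - 48 \left(6 + 1\right) = -34 - 336 = -370$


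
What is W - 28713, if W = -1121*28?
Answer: -60101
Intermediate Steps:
W = -31388
W - 28713 = -31388 - 28713 = -60101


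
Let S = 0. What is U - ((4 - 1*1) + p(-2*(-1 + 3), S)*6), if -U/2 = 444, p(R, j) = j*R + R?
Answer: -867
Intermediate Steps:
p(R, j) = R + R*j (p(R, j) = R*j + R = R + R*j)
U = -888 (U = -2*444 = -888)
U - ((4 - 1*1) + p(-2*(-1 + 3), S)*6) = -888 - ((4 - 1*1) + ((-2*(-1 + 3))*(1 + 0))*6) = -888 - ((4 - 1) + (-2*2*1)*6) = -888 - (3 - 4*1*6) = -888 - (3 - 4*6) = -888 - (3 - 24) = -888 - 1*(-21) = -888 + 21 = -867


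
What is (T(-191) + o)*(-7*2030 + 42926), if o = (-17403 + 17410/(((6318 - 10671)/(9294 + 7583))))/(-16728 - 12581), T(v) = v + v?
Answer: -462966718467620/42527359 ≈ -1.0886e+7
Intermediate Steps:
T(v) = 2*v
o = 369583829/127582077 (o = (-17403 + 17410/((-4353/16877)))/(-29309) = (-17403 + 17410/((-4353*1/16877)))*(-1/29309) = (-17403 + 17410/(-4353/16877))*(-1/29309) = (-17403 + 17410*(-16877/4353))*(-1/29309) = (-17403 - 293828570/4353)*(-1/29309) = -369583829/4353*(-1/29309) = 369583829/127582077 ≈ 2.8968)
(T(-191) + o)*(-7*2030 + 42926) = (2*(-191) + 369583829/127582077)*(-7*2030 + 42926) = (-382 + 369583829/127582077)*(-14210 + 42926) = -48366769585/127582077*28716 = -462966718467620/42527359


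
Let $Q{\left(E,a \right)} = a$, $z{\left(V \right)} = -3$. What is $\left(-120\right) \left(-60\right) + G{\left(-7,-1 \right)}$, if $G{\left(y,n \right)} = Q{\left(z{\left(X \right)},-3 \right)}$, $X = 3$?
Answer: $7197$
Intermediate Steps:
$G{\left(y,n \right)} = -3$
$\left(-120\right) \left(-60\right) + G{\left(-7,-1 \right)} = \left(-120\right) \left(-60\right) - 3 = 7200 - 3 = 7197$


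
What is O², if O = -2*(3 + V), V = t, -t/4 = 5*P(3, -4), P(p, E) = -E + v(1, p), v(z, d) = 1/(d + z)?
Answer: 26896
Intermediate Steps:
P(p, E) = 1/(1 + p) - E (P(p, E) = -E + 1/(p + 1) = -E + 1/(1 + p) = 1/(1 + p) - E)
t = -85 (t = -20*(1 - 1*(-4)*(1 + 3))/(1 + 3) = -20*(1 - 1*(-4)*4)/4 = -20*(1 + 16)/4 = -20*(¼)*17 = -20*17/4 = -4*85/4 = -85)
V = -85
O = 164 (O = -2*(3 - 85) = -2*(-82) = 164)
O² = 164² = 26896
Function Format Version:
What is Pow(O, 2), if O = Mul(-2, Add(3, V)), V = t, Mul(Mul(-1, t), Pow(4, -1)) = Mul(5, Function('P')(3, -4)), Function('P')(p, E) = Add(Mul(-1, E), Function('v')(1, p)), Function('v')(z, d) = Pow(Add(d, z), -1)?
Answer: 26896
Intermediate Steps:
Function('P')(p, E) = Add(Pow(Add(1, p), -1), Mul(-1, E)) (Function('P')(p, E) = Add(Mul(-1, E), Pow(Add(p, 1), -1)) = Add(Mul(-1, E), Pow(Add(1, p), -1)) = Add(Pow(Add(1, p), -1), Mul(-1, E)))
t = -85 (t = Mul(-4, Mul(5, Mul(Pow(Add(1, 3), -1), Add(1, Mul(-1, -4, Add(1, 3)))))) = Mul(-4, Mul(5, Mul(Pow(4, -1), Add(1, Mul(-1, -4, 4))))) = Mul(-4, Mul(5, Mul(Rational(1, 4), Add(1, 16)))) = Mul(-4, Mul(5, Mul(Rational(1, 4), 17))) = Mul(-4, Mul(5, Rational(17, 4))) = Mul(-4, Rational(85, 4)) = -85)
V = -85
O = 164 (O = Mul(-2, Add(3, -85)) = Mul(-2, -82) = 164)
Pow(O, 2) = Pow(164, 2) = 26896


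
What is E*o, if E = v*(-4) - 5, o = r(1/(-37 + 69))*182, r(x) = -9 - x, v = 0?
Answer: 131495/16 ≈ 8218.4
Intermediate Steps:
o = -26299/16 (o = (-9 - 1/(-37 + 69))*182 = (-9 - 1/32)*182 = -289/32*182 = -26299/16 ≈ -1643.7)
E = -5 (E = 0*(-4) - 5 = 0 - 5 = -5)
E*o = -5*(-26299/16) = 131495/16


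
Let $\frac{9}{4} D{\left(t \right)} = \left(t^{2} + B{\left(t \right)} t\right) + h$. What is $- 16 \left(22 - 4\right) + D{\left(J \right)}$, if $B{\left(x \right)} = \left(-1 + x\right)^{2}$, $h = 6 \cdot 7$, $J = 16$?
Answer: $\frac{13000}{9} \approx 1444.4$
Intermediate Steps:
$h = 42$
$D{\left(t \right)} = \frac{56}{3} + \frac{4 t^{2}}{9} + \frac{4 t \left(-1 + t\right)^{2}}{9}$ ($D{\left(t \right)} = \frac{4 \left(\left(t^{2} + \left(-1 + t\right)^{2} t\right) + 42\right)}{9} = \frac{4 \left(\left(t^{2} + t \left(-1 + t\right)^{2}\right) + 42\right)}{9} = \frac{4 \left(42 + t^{2} + t \left(-1 + t\right)^{2}\right)}{9} = \frac{56}{3} + \frac{4 t^{2}}{9} + \frac{4 t \left(-1 + t\right)^{2}}{9}$)
$- 16 \left(22 - 4\right) + D{\left(J \right)} = - 16 \left(22 - 4\right) + \left(\frac{56}{3} + \frac{4 \cdot 16^{2}}{9} + \frac{4}{9} \cdot 16 \left(-1 + 16\right)^{2}\right) = \left(-16\right) 18 + \left(\frac{56}{3} + \frac{4}{9} \cdot 256 + \frac{4}{9} \cdot 16 \cdot 15^{2}\right) = -288 + \left(\frac{56}{3} + \frac{1024}{9} + \frac{4}{9} \cdot 16 \cdot 225\right) = -288 + \left(\frac{56}{3} + \frac{1024}{9} + 1600\right) = -288 + \frac{15592}{9} = \frac{13000}{9}$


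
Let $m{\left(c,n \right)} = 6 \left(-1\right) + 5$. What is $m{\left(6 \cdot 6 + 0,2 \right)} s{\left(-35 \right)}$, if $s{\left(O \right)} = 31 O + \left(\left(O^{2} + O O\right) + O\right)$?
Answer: $-1330$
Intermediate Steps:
$m{\left(c,n \right)} = -1$ ($m{\left(c,n \right)} = -6 + 5 = -1$)
$s{\left(O \right)} = 2 O^{2} + 32 O$ ($s{\left(O \right)} = 31 O + \left(\left(O^{2} + O^{2}\right) + O\right) = 31 O + \left(2 O^{2} + O\right) = 31 O + \left(O + 2 O^{2}\right) = 2 O^{2} + 32 O$)
$m{\left(6 \cdot 6 + 0,2 \right)} s{\left(-35 \right)} = - 2 \left(-35\right) \left(16 - 35\right) = - 2 \left(-35\right) \left(-19\right) = \left(-1\right) 1330 = -1330$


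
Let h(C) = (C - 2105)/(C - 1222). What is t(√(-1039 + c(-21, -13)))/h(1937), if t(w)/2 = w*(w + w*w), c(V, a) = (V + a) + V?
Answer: 391105/42 + 391105*I*√1094/42 ≈ 9312.0 + 3.08e+5*I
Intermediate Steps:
c(V, a) = a + 2*V
t(w) = 2*w*(w + w²) (t(w) = 2*(w*(w + w*w)) = 2*(w*(w + w²)) = 2*w*(w + w²))
h(C) = (-2105 + C)/(-1222 + C)
t(√(-1039 + c(-21, -13)))/h(1937) = (2*(√(-1039 + (-13 + 2*(-21))))²*(1 + √(-1039 + (-13 + 2*(-21)))))/(((-2105 + 1937)/(-1222 + 1937))) = (2*(√(-1039 + (-13 - 42)))²*(1 + √(-1039 + (-13 - 42))))/((-168/715)) = (2*(√(-1039 - 55))²*(1 + √(-1039 - 55)))/(((1/715)*(-168))) = (2*(√(-1094))²*(1 + √(-1094)))/(-168/715) = (2*(I*√1094)²*(1 + I*√1094))*(-715/168) = (2*(-1094)*(1 + I*√1094))*(-715/168) = (-2188 - 2188*I*√1094)*(-715/168) = 391105/42 + 391105*I*√1094/42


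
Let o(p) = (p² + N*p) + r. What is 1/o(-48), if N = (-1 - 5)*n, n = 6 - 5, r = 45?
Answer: 1/2637 ≈ 0.00037922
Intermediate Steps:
n = 1
N = -6 (N = (-1 - 5)*1 = -6*1 = -6)
o(p) = 45 + p² - 6*p (o(p) = (p² - 6*p) + 45 = 45 + p² - 6*p)
1/o(-48) = 1/(45 + (-48)² - 6*(-48)) = 1/(45 + 2304 + 288) = 1/2637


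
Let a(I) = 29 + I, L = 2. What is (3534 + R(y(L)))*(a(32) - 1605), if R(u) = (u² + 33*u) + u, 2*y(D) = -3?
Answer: -5381226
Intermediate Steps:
y(D) = -3/2 (y(D) = (½)*(-3) = -3/2)
R(u) = u² + 34*u
(3534 + R(y(L)))*(a(32) - 1605) = (3534 - 3*(34 - 3/2)/2)*((29 + 32) - 1605) = (3534 - 3/2*65/2)*(61 - 1605) = (3534 - 195/4)*(-1544) = (13941/4)*(-1544) = -5381226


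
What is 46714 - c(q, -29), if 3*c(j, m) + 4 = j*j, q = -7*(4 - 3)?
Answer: 46699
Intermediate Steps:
q = -7 (q = -7*1 = -7)
c(j, m) = -4/3 + j²/3 (c(j, m) = -4/3 + (j*j)/3 = -4/3 + j²/3)
46714 - c(q, -29) = 46714 - (-4/3 + (⅓)*(-7)²) = 46714 - (-4/3 + (⅓)*49) = 46714 - (-4/3 + 49/3) = 46714 - 1*15 = 46714 - 15 = 46699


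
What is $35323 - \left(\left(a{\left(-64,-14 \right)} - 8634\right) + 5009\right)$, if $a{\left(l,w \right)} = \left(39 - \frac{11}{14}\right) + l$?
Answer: $\frac{545633}{14} \approx 38974.0$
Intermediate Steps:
$a{\left(l,w \right)} = \frac{535}{14} + l$ ($a{\left(l,w \right)} = \left(39 - \frac{11}{14}\right) + l = \frac{535}{14} + l$)
$35323 - \left(\left(a{\left(-64,-14 \right)} - 8634\right) + 5009\right) = 35323 - \left(\left(\left(\frac{535}{14} - 64\right) - 8634\right) + 5009\right) = 35323 - \left(\left(- \frac{361}{14} - 8634\right) + 5009\right) = 35323 - \left(- \frac{121237}{14} + 5009\right) = 35323 - - \frac{51111}{14} = 35323 + \frac{51111}{14} = \frac{545633}{14}$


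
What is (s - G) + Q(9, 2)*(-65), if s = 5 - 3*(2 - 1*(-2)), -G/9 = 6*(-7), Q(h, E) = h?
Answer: -970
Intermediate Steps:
G = 378 (G = -54*(-7) = -9*(-42) = 378)
s = -7 (s = 5 - 3*(2 + 2) = 5 - 3*4 = 5 - 12 = -7)
(s - G) + Q(9, 2)*(-65) = (-7 - 1*378) + 9*(-65) = (-7 - 378) - 585 = -385 - 585 = -970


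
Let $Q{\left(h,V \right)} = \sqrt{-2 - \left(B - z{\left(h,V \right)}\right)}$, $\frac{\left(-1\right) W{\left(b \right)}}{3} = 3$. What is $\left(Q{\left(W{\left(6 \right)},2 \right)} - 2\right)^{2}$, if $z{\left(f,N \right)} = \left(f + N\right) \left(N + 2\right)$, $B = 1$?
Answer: $\left(2 - i \sqrt{31}\right)^{2} \approx -27.0 - 22.271 i$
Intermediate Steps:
$W{\left(b \right)} = -9$ ($W{\left(b \right)} = \left(-3\right) 3 = -9$)
$z{\left(f,N \right)} = \left(2 + N\right) \left(N + f\right)$ ($z{\left(f,N \right)} = \left(N + f\right) \left(2 + N\right) = \left(2 + N\right) \left(N + f\right)$)
$Q{\left(h,V \right)} = \sqrt{-3 + V^{2} + 2 V + 2 h + V h}$ ($Q{\left(h,V \right)} = \sqrt{-2 - \left(1 - V^{2} - 2 V - 2 h - V h\right)} = \sqrt{-2 + \left(-1 + V^{2} + 2 V + 2 h + V h\right)} = \sqrt{-3 + V^{2} + 2 V + 2 h + V h}$)
$\left(Q{\left(W{\left(6 \right)},2 \right)} - 2\right)^{2} = \left(\sqrt{-3 + 2^{2} + 2 \cdot 2 + 2 \left(-9\right) + 2 \left(-9\right)} - 2\right)^{2} = \left(\sqrt{-3 + 4 + 4 - 18 - 18} - 2\right)^{2} = \left(\sqrt{-31} - 2\right)^{2} = \left(i \sqrt{31} - 2\right)^{2} = \left(-2 + i \sqrt{31}\right)^{2}$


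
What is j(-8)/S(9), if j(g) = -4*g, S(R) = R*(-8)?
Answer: -4/9 ≈ -0.44444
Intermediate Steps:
S(R) = -8*R
j(-8)/S(9) = (-4*(-8))/((-8*9)) = 32/(-72) = 32*(-1/72) = -4/9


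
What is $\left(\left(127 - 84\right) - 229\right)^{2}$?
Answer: $34596$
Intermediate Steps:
$\left(\left(127 - 84\right) - 229\right)^{2} = \left(43 - 229\right)^{2} = \left(-186\right)^{2} = 34596$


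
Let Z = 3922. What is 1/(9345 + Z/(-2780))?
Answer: 1390/12987589 ≈ 0.00010703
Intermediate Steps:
1/(9345 + Z/(-2780)) = 1/(9345 + 3922/(-2780)) = 1/(9345 + 3922*(-1/2780)) = 1/(9345 - 1961/1390) = 1/(12987589/1390) = 1390/12987589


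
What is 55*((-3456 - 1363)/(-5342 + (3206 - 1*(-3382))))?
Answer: -265045/1246 ≈ -212.72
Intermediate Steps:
55*((-3456 - 1363)/(-5342 + (3206 - 1*(-3382)))) = 55*(-4819/(-5342 + (3206 + 3382))) = 55*(-4819/(-5342 + 6588)) = 55*(-4819/1246) = -265045/1246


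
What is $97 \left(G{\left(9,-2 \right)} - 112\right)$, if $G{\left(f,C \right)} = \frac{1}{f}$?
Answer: $- \frac{97679}{9} \approx -10853.0$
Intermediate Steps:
$97 \left(G{\left(9,-2 \right)} - 112\right) = 97 \left(\frac{1}{9} - 112\right) = 97 \left(- \frac{1007}{9}\right) = - \frac{97679}{9}$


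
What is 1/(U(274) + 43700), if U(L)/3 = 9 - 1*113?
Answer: 1/43388 ≈ 2.3048e-5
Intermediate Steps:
U(L) = -312 (U(L) = 3*(9 - 1*113) = 3*(9 - 113) = 3*(-104) = -312)
1/(U(274) + 43700) = 1/(-312 + 43700) = 1/43388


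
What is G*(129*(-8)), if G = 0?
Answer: 0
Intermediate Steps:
G*(129*(-8)) = 0*(129*(-8)) = 0*(-1032) = 0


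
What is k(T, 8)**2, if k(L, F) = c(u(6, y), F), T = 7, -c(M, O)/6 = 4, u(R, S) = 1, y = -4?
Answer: 576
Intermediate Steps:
c(M, O) = -24 (c(M, O) = -6*4 = -24)
k(L, F) = -24
k(T, 8)**2 = (-24)**2 = 576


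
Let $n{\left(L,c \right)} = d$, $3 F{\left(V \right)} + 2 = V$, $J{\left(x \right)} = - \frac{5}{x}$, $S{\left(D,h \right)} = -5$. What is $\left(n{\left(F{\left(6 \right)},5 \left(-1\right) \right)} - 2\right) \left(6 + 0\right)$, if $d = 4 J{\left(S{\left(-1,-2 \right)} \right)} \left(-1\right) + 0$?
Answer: $-36$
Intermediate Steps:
$F{\left(V \right)} = - \frac{2}{3} + \frac{V}{3}$
$d = -4$ ($d = 4 \left(- \frac{5}{-5}\right) \left(-1\right) + 0 = 4 \left(\left(-5\right) \left(- \frac{1}{5}\right)\right) \left(-1\right) + 0 = 4 \cdot 1 \left(-1\right) + 0 = 4 \left(-1\right) + 0 = -4 + 0 = -4$)
$n{\left(L,c \right)} = -4$
$\left(n{\left(F{\left(6 \right)},5 \left(-1\right) \right)} - 2\right) \left(6 + 0\right) = \left(-4 - 2\right) \left(6 + 0\right) = \left(-6\right) 6 = -36$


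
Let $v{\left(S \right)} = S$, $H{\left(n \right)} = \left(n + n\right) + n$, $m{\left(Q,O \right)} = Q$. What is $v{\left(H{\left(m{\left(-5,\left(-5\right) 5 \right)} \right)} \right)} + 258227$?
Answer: $258212$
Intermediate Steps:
$H{\left(n \right)} = 3 n$ ($H{\left(n \right)} = 2 n + n = 3 n$)
$v{\left(H{\left(m{\left(-5,\left(-5\right) 5 \right)} \right)} \right)} + 258227 = 3 \left(-5\right) + 258227 = -15 + 258227 = 258212$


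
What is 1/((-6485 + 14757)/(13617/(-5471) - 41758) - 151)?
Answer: -228471635/34544472997 ≈ -0.0066138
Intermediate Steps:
1/((-6485 + 14757)/(13617/(-5471) - 41758) - 151) = 1/(8272/(13617*(-1/5471) - 41758) - 151) = 1/(8272/(-13617/5471 - 41758) - 151) = 1/(8272/(-228471635/5471) - 151) = 1/(8272*(-5471/228471635) - 151) = 1/(-45256112/228471635 - 151) = 1/(-34544472997/228471635) = -228471635/34544472997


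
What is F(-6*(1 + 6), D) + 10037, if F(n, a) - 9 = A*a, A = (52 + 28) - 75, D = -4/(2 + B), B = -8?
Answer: 30148/3 ≈ 10049.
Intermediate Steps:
D = ⅔ (D = -4/(2 - 8) = -4/(-6) = -⅙*(-4) = ⅔ ≈ 0.66667)
A = 5 (A = 80 - 75 = 5)
F(n, a) = 9 + 5*a
F(-6*(1 + 6), D) + 10037 = (9 + 5*(⅔)) + 10037 = (9 + 10/3) + 10037 = 37/3 + 10037 = 30148/3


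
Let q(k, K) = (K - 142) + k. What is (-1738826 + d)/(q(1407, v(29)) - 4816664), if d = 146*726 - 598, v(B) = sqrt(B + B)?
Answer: 7865607557772/23188067529143 + 1633428*sqrt(58)/23188067529143 ≈ 0.33921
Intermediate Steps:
v(B) = sqrt(2)*sqrt(B) (v(B) = sqrt(2*B) = sqrt(2)*sqrt(B))
q(k, K) = -142 + K + k (q(k, K) = (-142 + K) + k = -142 + K + k)
d = 105398 (d = 105996 - 598 = 105398)
(-1738826 + d)/(q(1407, v(29)) - 4816664) = (-1738826 + 105398)/((-142 + sqrt(2)*sqrt(29) + 1407) - 4816664) = -1633428/((-142 + sqrt(58) + 1407) - 4816664) = -1633428/((1265 + sqrt(58)) - 4816664) = -1633428/(-4815399 + sqrt(58))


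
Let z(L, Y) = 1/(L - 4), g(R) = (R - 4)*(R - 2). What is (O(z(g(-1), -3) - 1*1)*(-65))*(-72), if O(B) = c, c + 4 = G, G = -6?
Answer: -46800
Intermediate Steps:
g(R) = (-4 + R)*(-2 + R)
z(L, Y) = 1/(-4 + L)
c = -10 (c = -4 - 6 = -10)
O(B) = -10
(O(z(g(-1), -3) - 1*1)*(-65))*(-72) = -10*(-65)*(-72) = 650*(-72) = -46800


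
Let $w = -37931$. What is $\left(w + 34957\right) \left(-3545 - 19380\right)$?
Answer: $68178950$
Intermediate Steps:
$\left(w + 34957\right) \left(-3545 - 19380\right) = \left(-37931 + 34957\right) \left(-3545 - 19380\right) = \left(-2974\right) \left(-22925\right) = 68178950$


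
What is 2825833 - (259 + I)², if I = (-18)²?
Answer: 2485944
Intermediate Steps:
I = 324
2825833 - (259 + I)² = 2825833 - (259 + 324)² = 2825833 - 1*583² = 2825833 - 1*339889 = 2825833 - 339889 = 2485944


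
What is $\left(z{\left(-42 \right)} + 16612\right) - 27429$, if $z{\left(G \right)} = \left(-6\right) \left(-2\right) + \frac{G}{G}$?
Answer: $-10804$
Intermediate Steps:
$z{\left(G \right)} = 13$ ($z{\left(G \right)} = 12 + 1 = 13$)
$\left(z{\left(-42 \right)} + 16612\right) - 27429 = \left(13 + 16612\right) - 27429 = 16625 - 27429 = -10804$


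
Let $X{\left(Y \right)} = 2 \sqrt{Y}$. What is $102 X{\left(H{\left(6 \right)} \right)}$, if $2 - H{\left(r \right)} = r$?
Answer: $408 i \approx 408.0 i$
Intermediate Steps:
$H{\left(r \right)} = 2 - r$
$102 X{\left(H{\left(6 \right)} \right)} = 102 \cdot 2 \sqrt{2 - 6} = 102 \cdot 2 \sqrt{-4} = 102 \cdot 2 \cdot 2 i = 102 \cdot 4 i = 408 i$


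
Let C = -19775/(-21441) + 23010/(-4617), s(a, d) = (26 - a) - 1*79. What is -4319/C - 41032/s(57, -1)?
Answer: 20167556155/14040059 ≈ 1436.4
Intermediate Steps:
s(a, d) = -53 - a (s(a, d) = (26 - a) - 79 = -53 - a)
C = -6381845/1571319 (C = -19775*(-1/21441) + 23010*(-1/4617) = 2825/3063 - 7670/1539 = -6381845/1571319 ≈ -4.0615)
-4319/C - 41032/s(57, -1) = -4319/(-6381845/1571319) - 41032/(-53 - 1*57) = -4319*(-1571319/6381845) - 41032/(-53 - 57) = 6786526761/6381845 - 41032/(-110) = 6786526761/6381845 - 41032*(-1/110) = 6786526761/6381845 + 20516/55 = 20167556155/14040059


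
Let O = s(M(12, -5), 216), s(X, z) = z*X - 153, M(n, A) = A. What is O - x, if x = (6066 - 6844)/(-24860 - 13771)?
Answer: -47632801/38631 ≈ -1233.0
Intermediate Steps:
s(X, z) = -153 + X*z (s(X, z) = X*z - 153 = -153 + X*z)
O = -1233 (O = -153 - 5*216 = -153 - 1080 = -1233)
x = 778/38631 (x = -778/(-38631) = -778*(-1/38631) = 778/38631 ≈ 0.020139)
O - x = -1233 - 1*778/38631 = -1233 - 778/38631 = -47632801/38631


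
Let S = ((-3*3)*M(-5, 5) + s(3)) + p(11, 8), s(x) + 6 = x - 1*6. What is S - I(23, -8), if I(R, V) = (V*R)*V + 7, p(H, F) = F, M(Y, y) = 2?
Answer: -1498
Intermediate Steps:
I(R, V) = 7 + R*V² (I(R, V) = (R*V)*V + 7 = R*V² + 7 = 7 + R*V²)
s(x) = -12 + x (s(x) = -6 + (x - 1*6) = -6 + (x - 6) = -6 + (-6 + x) = -12 + x)
S = -19 (S = (-3*3*2 + (-12 + 3)) + 8 = (-9*2 - 9) + 8 = (-18 - 9) + 8 = -27 + 8 = -19)
S - I(23, -8) = -19 - (7 + 23*(-8)²) = -19 - (7 + 23*64) = -19 - (7 + 1472) = -19 - 1*1479 = -19 - 1479 = -1498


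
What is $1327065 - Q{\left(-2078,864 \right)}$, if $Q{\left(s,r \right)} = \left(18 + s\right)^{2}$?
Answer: $-2916535$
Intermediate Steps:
$1327065 - Q{\left(-2078,864 \right)} = 1327065 - \left(18 - 2078\right)^{2} = 1327065 - \left(-2060\right)^{2} = 1327065 - 4243600 = -2916535$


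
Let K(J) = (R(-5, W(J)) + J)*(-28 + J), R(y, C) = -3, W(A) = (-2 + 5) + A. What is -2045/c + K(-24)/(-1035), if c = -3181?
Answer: -261061/365815 ≈ -0.71364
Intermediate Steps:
W(A) = 3 + A
K(J) = (-28 + J)*(-3 + J) (K(J) = (-3 + J)*(-28 + J) = (-28 + J)*(-3 + J))
-2045/c + K(-24)/(-1035) = -2045/(-3181) + (84 + (-24)² - 31*(-24))/(-1035) = -2045*(-1/3181) + (84 + 576 + 744)*(-1/1035) = 2045/3181 + 1404*(-1/1035) = 2045/3181 - 156/115 = -261061/365815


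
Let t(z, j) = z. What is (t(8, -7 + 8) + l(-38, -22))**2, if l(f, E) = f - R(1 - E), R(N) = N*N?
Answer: 312481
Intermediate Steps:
R(N) = N**2
l(f, E) = f - (1 - E)**2
(t(8, -7 + 8) + l(-38, -22))**2 = (8 + (-38 - (-1 - 22)**2))**2 = (8 + (-38 - 1*(-23)**2))**2 = (8 + (-38 - 1*529))**2 = (8 + (-38 - 529))**2 = (8 - 567)**2 = (-559)**2 = 312481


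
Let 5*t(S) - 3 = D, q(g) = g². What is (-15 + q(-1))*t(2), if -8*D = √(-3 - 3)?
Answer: -42/5 + 7*I*√6/20 ≈ -8.4 + 0.85732*I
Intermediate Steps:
D = -I*√6/8 (D = -√(-3 - 3)/8 = -I*√6/8 ≈ -0.30619*I)
t(S) = ⅗ - I*√6/40 (t(S) = ⅗ + (-I*√6/8)/5 = ⅗ - I*√6/40)
(-15 + q(-1))*t(2) = (-15 + (-1)²)*(⅗ - I*√6/40) = (-15 + 1)*(⅗ - I*√6/40) = -14*(⅗ - I*√6/40) = -42/5 + 7*I*√6/20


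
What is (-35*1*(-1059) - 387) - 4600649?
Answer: -4563971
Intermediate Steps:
(-35*1*(-1059) - 387) - 4600649 = (-35*(-1059) - 387) - 4600649 = (37065 - 387) - 4600649 = 36678 - 4600649 = -4563971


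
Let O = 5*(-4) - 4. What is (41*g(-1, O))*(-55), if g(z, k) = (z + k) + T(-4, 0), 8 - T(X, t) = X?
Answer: 29315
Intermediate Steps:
T(X, t) = 8 - X
O = -24 (O = -20 - 4 = -24)
g(z, k) = 12 + k + z (g(z, k) = (z + k) + (8 - 1*(-4)) = (k + z) + (8 + 4) = (k + z) + 12 = 12 + k + z)
(41*g(-1, O))*(-55) = (41*(12 - 24 - 1))*(-55) = (41*(-13))*(-55) = -533*(-55) = 29315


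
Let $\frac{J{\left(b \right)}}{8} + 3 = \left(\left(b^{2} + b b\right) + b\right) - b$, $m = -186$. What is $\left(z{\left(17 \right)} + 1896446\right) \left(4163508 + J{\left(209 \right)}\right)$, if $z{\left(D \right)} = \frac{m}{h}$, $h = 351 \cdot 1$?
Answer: $\frac{1078884907405600}{117} \approx 9.2212 \cdot 10^{12}$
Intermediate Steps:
$h = 351$
$z{\left(D \right)} = - \frac{62}{117}$ ($z{\left(D \right)} = - \frac{186}{351} = \left(-186\right) \frac{1}{351} = - \frac{62}{117}$)
$J{\left(b \right)} = -24 + 16 b^{2}$ ($J{\left(b \right)} = -24 + 8 \left(\left(\left(b^{2} + b b\right) + b\right) - b\right) = -24 + 8 \left(\left(\left(b^{2} + b^{2}\right) + b\right) - b\right) = -24 + 8 \left(\left(2 b^{2} + b\right) - b\right) = -24 + 8 \left(\left(b + 2 b^{2}\right) - b\right) = -24 + 8 \cdot 2 b^{2} = -24 + 16 b^{2}$)
$\left(z{\left(17 \right)} + 1896446\right) \left(4163508 + J{\left(209 \right)}\right) = \left(- \frac{62}{117} + 1896446\right) \left(4163508 - \left(24 - 16 \cdot 209^{2}\right)\right) = \frac{221884120 \left(4163508 + \left(-24 + 16 \cdot 43681\right)\right)}{117} = \frac{221884120 \left(4163508 + \left(-24 + 698896\right)\right)}{117} = \frac{221884120 \left(4163508 + 698872\right)}{117} = \frac{221884120}{117} \cdot 4862380 = \frac{1078884907405600}{117}$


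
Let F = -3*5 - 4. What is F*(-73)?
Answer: 1387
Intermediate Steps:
F = -19 (F = -15 - 4 = -19)
F*(-73) = -19*(-73) = 1387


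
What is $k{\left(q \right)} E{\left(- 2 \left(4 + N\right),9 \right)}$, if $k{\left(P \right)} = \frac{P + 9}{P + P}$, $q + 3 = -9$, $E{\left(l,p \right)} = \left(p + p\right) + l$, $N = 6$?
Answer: $- \frac{1}{4} \approx -0.25$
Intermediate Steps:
$E{\left(l,p \right)} = l + 2 p$ ($E{\left(l,p \right)} = 2 p + l = l + 2 p$)
$q = -12$ ($q = -3 - 9 = -12$)
$k{\left(P \right)} = \frac{9 + P}{2 P}$
$k{\left(q \right)} E{\left(- 2 \left(4 + N\right),9 \right)} = \frac{9 - 12}{2 \left(-12\right)} \left(- 2 \left(4 + 6\right) + 2 \cdot 9\right) = \frac{1}{2} \left(- \frac{1}{12}\right) \left(-3\right) \left(\left(-2\right) 10 + 18\right) = \frac{-20 + 18}{8} = \frac{1}{8} \left(-2\right) = - \frac{1}{4}$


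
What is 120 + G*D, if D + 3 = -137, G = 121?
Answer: -16820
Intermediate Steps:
D = -140 (D = -3 - 137 = -140)
120 + G*D = 120 + 121*(-140) = 120 - 16940 = -16820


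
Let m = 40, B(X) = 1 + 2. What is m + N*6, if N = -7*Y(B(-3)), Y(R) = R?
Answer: -86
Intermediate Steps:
B(X) = 3
N = -21 (N = -7*3 = -21)
m + N*6 = 40 - 21*6 = 40 - 126 = -86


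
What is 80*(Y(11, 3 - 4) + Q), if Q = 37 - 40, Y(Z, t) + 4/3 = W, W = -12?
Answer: -3920/3 ≈ -1306.7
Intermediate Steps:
Y(Z, t) = -40/3 (Y(Z, t) = -4/3 - 12 = -40/3)
Q = -3
80*(Y(11, 3 - 4) + Q) = 80*(-40/3 - 3) = 80*(-49/3) = -3920/3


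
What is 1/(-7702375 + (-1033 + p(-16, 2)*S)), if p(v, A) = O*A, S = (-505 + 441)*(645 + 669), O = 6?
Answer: -1/8712560 ≈ -1.1478e-7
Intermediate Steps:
S = -84096 (S = -64*1314 = -84096)
p(v, A) = 6*A
1/(-7702375 + (-1033 + p(-16, 2)*S)) = 1/(-7702375 + (-1033 + (6*2)*(-84096))) = 1/(-7702375 + (-1033 + 12*(-84096))) = 1/(-7702375 + (-1033 - 1009152)) = 1/(-7702375 - 1010185) = 1/(-8712560) = -1/8712560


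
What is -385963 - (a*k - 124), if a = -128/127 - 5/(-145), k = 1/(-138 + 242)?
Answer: -147788680263/383032 ≈ -3.8584e+5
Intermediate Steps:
k = 1/104 ≈ 0.0096154
a = -3585/3683 (a = -128*1/127 - 5*(-1/145) = -128/127 + 1/29 = -3585/3683 ≈ -0.97339)
-385963 - (a*k - 124) = -385963 - (-3585/3683*1/104 - 124) = -385963 - (-3585/383032 - 124) = -385963 - 1*(-47499553/383032) = -385963 + 47499553/383032 = -147788680263/383032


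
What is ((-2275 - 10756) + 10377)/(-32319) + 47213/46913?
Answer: 1650384049/1516181247 ≈ 1.0885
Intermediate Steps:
((-2275 - 10756) + 10377)/(-32319) + 47213/46913 = (-13031 + 10377)*(-1/32319) + 47213*(1/46913) = -2654*(-1/32319) + 47213/46913 = 2654/32319 + 47213/46913 = 1650384049/1516181247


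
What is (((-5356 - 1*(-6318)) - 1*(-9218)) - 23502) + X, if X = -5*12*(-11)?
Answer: -12662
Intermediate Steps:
X = 660 (X = -60*(-11) = 660)
(((-5356 - 1*(-6318)) - 1*(-9218)) - 23502) + X = (((-5356 - 1*(-6318)) - 1*(-9218)) - 23502) + 660 = (((-5356 + 6318) + 9218) - 23502) + 660 = ((962 + 9218) - 23502) + 660 = (10180 - 23502) + 660 = -13322 + 660 = -12662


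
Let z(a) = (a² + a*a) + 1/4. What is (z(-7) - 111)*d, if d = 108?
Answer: -1377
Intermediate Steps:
z(a) = ¼ + 2*a² (z(a) = (a² + a²) + ¼ = 2*a² + ¼ = ¼ + 2*a²)
(z(-7) - 111)*d = ((¼ + 2*(-7)²) - 111)*108 = ((¼ + 2*49) - 111)*108 = ((¼ + 98) - 111)*108 = (393/4 - 111)*108 = -51/4*108 = -1377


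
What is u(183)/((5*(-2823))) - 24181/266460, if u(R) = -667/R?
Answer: -830438431/9177042276 ≈ -0.090491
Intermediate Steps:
u(183)/((5*(-2823))) - 24181/266460 = (-667/183)/((5*(-2823))) - 24181/266460 = -667*1/183/(-14115) - 24181*1/266460 = -667/183*(-1/14115) - 24181/266460 = 667/2583045 - 24181/266460 = -830438431/9177042276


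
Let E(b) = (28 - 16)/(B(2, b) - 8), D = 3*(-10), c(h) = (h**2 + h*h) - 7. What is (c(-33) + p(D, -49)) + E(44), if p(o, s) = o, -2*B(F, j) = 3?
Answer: 40655/19 ≈ 2139.7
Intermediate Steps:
c(h) = -7 + 2*h**2 (c(h) = (h**2 + h**2) - 7 = 2*h**2 - 7 = -7 + 2*h**2)
B(F, j) = -3/2 (B(F, j) = -1/2*3 = -3/2)
D = -30
E(b) = -24/19 (E(b) = (28 - 16)/(-3/2 - 8) = 12/(-19/2) = 12*(-2/19) = -24/19)
(c(-33) + p(D, -49)) + E(44) = ((-7 + 2*(-33)**2) - 30) - 24/19 = ((-7 + 2*1089) - 30) - 24/19 = ((-7 + 2178) - 30) - 24/19 = (2171 - 30) - 24/19 = 2141 - 24/19 = 40655/19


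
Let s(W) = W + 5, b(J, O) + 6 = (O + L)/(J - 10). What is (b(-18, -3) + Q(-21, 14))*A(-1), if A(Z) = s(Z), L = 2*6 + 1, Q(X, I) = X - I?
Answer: -1158/7 ≈ -165.43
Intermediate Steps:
L = 13 (L = 12 + 1 = 13)
b(J, O) = -6 + (13 + O)/(-10 + J) (b(J, O) = -6 + (O + 13)/(J - 10) = -6 + (13 + O)/(-10 + J))
s(W) = 5 + W
A(Z) = 5 + Z
(b(-18, -3) + Q(-21, 14))*A(-1) = ((73 - 3 - 6*(-18))/(-10 - 18) + (-21 - 1*14))*(5 - 1) = ((73 - 3 + 108)/(-28) + (-21 - 14))*4 = (-1/28*178 - 35)*4 = (-89/14 - 35)*4 = -579/14*4 = -1158/7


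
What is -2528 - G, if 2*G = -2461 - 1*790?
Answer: -1805/2 ≈ -902.50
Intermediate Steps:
G = -3251/2 (G = (-2461 - 1*790)/2 = (-2461 - 790)/2 = (1/2)*(-3251) = -3251/2 ≈ -1625.5)
-2528 - G = -2528 - 1*(-3251/2) = -2528 + 3251/2 = -1805/2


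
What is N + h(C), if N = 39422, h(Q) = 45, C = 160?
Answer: 39467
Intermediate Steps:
N + h(C) = 39422 + 45 = 39467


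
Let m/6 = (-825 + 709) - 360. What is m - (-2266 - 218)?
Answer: -372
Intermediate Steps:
m = -2856 (m = 6*((-825 + 709) - 360) = 6*(-116 - 360) = 6*(-476) = -2856)
m - (-2266 - 218) = -2856 - (-2266 - 218) = -2856 - 1*(-2484) = -2856 + 2484 = -372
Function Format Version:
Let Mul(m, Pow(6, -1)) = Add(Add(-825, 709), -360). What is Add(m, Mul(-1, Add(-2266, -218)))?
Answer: -372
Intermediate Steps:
m = -2856 (m = Mul(6, Add(Add(-825, 709), -360)) = Mul(6, Add(-116, -360)) = Mul(6, -476) = -2856)
Add(m, Mul(-1, Add(-2266, -218))) = Add(-2856, Mul(-1, Add(-2266, -218))) = Add(-2856, Mul(-1, -2484)) = Add(-2856, 2484) = -372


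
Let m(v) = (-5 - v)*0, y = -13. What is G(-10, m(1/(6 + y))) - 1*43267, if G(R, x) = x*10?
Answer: -43267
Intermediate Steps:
m(v) = 0
G(R, x) = 10*x
G(-10, m(1/(6 + y))) - 1*43267 = 10*0 - 1*43267 = 0 - 43267 = -43267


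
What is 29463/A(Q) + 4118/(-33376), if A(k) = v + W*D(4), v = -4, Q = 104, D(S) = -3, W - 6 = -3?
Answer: -491705311/216944 ≈ -2266.5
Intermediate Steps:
W = 3 (W = 6 - 3 = 3)
A(k) = -13 (A(k) = -4 + 3*(-3) = -4 - 9 = -13)
29463/A(Q) + 4118/(-33376) = 29463/(-13) + 4118/(-33376) = 29463*(-1/13) + 4118*(-1/33376) = -29463/13 - 2059/16688 = -491705311/216944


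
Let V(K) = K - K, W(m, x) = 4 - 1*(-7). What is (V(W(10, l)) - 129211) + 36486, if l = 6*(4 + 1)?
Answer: -92725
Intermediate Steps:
l = 30 (l = 6*5 = 30)
W(m, x) = 11 (W(m, x) = 4 + 7 = 11)
V(K) = 0
(V(W(10, l)) - 129211) + 36486 = (0 - 129211) + 36486 = -129211 + 36486 = -92725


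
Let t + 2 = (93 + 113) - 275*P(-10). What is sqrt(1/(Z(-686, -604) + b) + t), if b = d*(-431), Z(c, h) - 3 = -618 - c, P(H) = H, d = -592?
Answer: sqrt(192419955574689)/255223 ≈ 54.351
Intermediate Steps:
Z(c, h) = -615 - c (Z(c, h) = 3 + (-618 - c) = -615 - c)
b = 255152 (b = -592*(-431) = 255152)
t = 2954 (t = -2 + ((93 + 113) - 275*(-10)) = -2 + (206 + 2750) = -2 + 2956 = 2954)
sqrt(1/(Z(-686, -604) + b) + t) = sqrt(1/((-615 - 1*(-686)) + 255152) + 2954) = sqrt(1/((-615 + 686) + 255152) + 2954) = sqrt(1/(71 + 255152) + 2954) = sqrt(1/255223 + 2954) = sqrt(753928743/255223) = sqrt(192419955574689)/255223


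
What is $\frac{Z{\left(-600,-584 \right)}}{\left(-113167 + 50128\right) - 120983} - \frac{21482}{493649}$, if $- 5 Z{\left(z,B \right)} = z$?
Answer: $- \frac{87226054}{1974832093} \approx -0.044169$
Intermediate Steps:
$Z{\left(z,B \right)} = - \frac{z}{5}$
$\frac{Z{\left(-600,-584 \right)}}{\left(-113167 + 50128\right) - 120983} - \frac{21482}{493649} = \frac{\left(- \frac{1}{5}\right) \left(-600\right)}{\left(-113167 + 50128\right) - 120983} - \frac{21482}{493649} = \frac{120}{-63039 - 120983} - \frac{934}{21463} = \frac{120}{-184022} - \frac{934}{21463} = 120 \left(- \frac{1}{184022}\right) - \frac{934}{21463} = - \frac{60}{92011} - \frac{934}{21463} = - \frac{87226054}{1974832093}$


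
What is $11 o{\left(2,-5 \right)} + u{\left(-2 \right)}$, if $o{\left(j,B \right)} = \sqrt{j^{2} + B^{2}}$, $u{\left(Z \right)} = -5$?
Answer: $-5 + 11 \sqrt{29} \approx 54.237$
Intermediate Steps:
$o{\left(j,B \right)} = \sqrt{B^{2} + j^{2}}$
$11 o{\left(2,-5 \right)} + u{\left(-2 \right)} = 11 \sqrt{\left(-5\right)^{2} + 2^{2}} - 5 = 11 \sqrt{25 + 4} - 5 = 11 \sqrt{29} - 5 = -5 + 11 \sqrt{29}$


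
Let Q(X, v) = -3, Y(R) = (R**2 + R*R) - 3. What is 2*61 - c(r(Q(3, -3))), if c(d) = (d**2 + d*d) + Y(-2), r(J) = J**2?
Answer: -45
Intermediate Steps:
Y(R) = -3 + 2*R**2 (Y(R) = (R**2 + R**2) - 3 = 2*R**2 - 3 = -3 + 2*R**2)
c(d) = 5 + 2*d**2 (c(d) = (d**2 + d*d) + (-3 + 2*(-2)**2) = (d**2 + d**2) + (-3 + 2*4) = 2*d**2 + (-3 + 8) = 2*d**2 + 5 = 5 + 2*d**2)
2*61 - c(r(Q(3, -3))) = 2*61 - (5 + 2*((-3)**2)**2) = 122 - (5 + 2*9**2) = 122 - (5 + 2*81) = 122 - (5 + 162) = 122 - 1*167 = 122 - 167 = -45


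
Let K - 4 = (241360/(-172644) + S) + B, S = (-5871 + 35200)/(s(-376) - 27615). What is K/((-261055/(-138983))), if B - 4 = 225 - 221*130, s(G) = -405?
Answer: -532249424233651683/35079155981900 ≈ -15173.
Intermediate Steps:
B = -28501 (B = 4 + (225 - 221*130) = 4 + (225 - 28730) = 4 - 28505 = -28501)
S = -29329/28020 (S = (-5871 + 35200)/(-405 - 27615) = 29329/(-28020) = 29329*(-1/28020) = -29329/28020 ≈ -1.0467)
K = -3829600916901/134374580 (K = 4 + ((241360/(-172644) - 29329/28020) - 28501) = 4 + ((241360*(-1/172644) - 29329/28020) - 28501) = 4 + ((-60340/43161 - 29329/28020) - 28501) = 4 + (-328510641/134374580 - 28501) = 4 - 3830138415221/134374580 = -3829600916901/134374580 ≈ -28499.)
K/((-261055/(-138983))) = -3829600916901/(134374580*((-261055/(-138983)))) = -3829600916901/(134374580*((-261055*(-1/138983)))) = -3829600916901/(134374580*261055/138983) = -3829600916901/134374580*138983/261055 = -532249424233651683/35079155981900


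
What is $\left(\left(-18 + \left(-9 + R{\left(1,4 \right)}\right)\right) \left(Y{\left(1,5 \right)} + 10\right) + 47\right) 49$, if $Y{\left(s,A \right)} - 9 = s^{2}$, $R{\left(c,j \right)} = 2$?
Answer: $-22197$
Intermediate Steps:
$Y{\left(s,A \right)} = 9 + s^{2}$
$\left(\left(-18 + \left(-9 + R{\left(1,4 \right)}\right)\right) \left(Y{\left(1,5 \right)} + 10\right) + 47\right) 49 = \left(\left(-18 + \left(-9 + 2\right)\right) \left(\left(9 + 1^{2}\right) + 10\right) + 47\right) 49 = \left(\left(-18 - 7\right) \left(\left(9 + 1\right) + 10\right) + 47\right) 49 = \left(- 25 \left(10 + 10\right) + 47\right) 49 = \left(\left(-25\right) 20 + 47\right) 49 = \left(-500 + 47\right) 49 = \left(-453\right) 49 = -22197$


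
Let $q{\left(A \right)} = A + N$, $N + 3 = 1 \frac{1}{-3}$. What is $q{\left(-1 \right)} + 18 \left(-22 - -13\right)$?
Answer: $- \frac{499}{3} \approx -166.33$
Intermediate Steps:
$N = - \frac{10}{3}$ ($N = -3 + 1 \frac{1}{-3} = -3 + 1 \left(- \frac{1}{3}\right) = -3 - \frac{1}{3} = - \frac{10}{3} \approx -3.3333$)
$q{\left(A \right)} = - \frac{10}{3} + A$ ($q{\left(A \right)} = A - \frac{10}{3} = - \frac{10}{3} + A$)
$q{\left(-1 \right)} + 18 \left(-22 - -13\right) = \left(- \frac{10}{3} - 1\right) + 18 \left(-22 - -13\right) = - \frac{13}{3} + 18 \left(-22 + 13\right) = - \frac{13}{3} + 18 \left(-9\right) = - \frac{13}{3} - 162 = - \frac{499}{3}$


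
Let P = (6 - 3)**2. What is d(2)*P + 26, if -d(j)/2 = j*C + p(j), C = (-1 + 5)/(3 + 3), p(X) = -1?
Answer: 20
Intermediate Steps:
C = 2/3 (C = 4/6 = 4*(1/6) = 2/3 ≈ 0.66667)
P = 9 (P = 3**2 = 9)
d(j) = 2 - 4*j/3 (d(j) = -2*(j*(2/3) - 1) = -2*(2*j/3 - 1) = -2*(-1 + 2*j/3) = 2 - 4*j/3)
d(2)*P + 26 = (2 - 4/3*2)*9 + 26 = (2 - 8/3)*9 + 26 = -2/3*9 + 26 = -6 + 26 = 20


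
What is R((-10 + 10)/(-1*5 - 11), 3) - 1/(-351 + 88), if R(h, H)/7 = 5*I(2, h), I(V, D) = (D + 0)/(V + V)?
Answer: 1/263 ≈ 0.0038023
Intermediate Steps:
I(V, D) = D/(2*V) (I(V, D) = D/((2*V)) = D*(1/(2*V)) = D/(2*V))
R(h, H) = 35*h/4 (R(h, H) = 7*(5*((½)*h/2)) = 7*(5*((½)*h*(½))) = 7*(5*(h/4)) = 7*(5*h/4) = 35*h/4)
R((-10 + 10)/(-1*5 - 11), 3) - 1/(-351 + 88) = 35*((-10 + 10)/(-1*5 - 11))/4 - 1/(-351 + 88) = 35*(0/(-5 - 11))/4 - 1/(-263) = 35*(0/(-16))/4 - 1*(-1/263) = 35*(0*(-1/16))/4 + 1/263 = (35/4)*0 + 1/263 = 0 + 1/263 = 1/263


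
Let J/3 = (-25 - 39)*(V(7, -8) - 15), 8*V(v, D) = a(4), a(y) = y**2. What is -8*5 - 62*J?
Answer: -154792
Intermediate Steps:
V(v, D) = 2 (V(v, D) = (1/8)*4**2 = (1/8)*16 = 2)
J = 2496 (J = 3*((-25 - 39)*(2 - 15)) = 3*(-64*(-13)) = 3*832 = 2496)
-8*5 - 62*J = -8*5 - 62*2496 = -1*40 - 154752 = -40 - 154752 = -154792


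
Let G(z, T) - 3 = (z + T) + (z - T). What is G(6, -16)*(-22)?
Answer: -330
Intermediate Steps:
G(z, T) = 3 + 2*z (G(z, T) = 3 + ((z + T) + (z - T)) = 3 + ((T + z) + (z - T)) = 3 + 2*z)
G(6, -16)*(-22) = (3 + 2*6)*(-22) = (3 + 12)*(-22) = 15*(-22) = -330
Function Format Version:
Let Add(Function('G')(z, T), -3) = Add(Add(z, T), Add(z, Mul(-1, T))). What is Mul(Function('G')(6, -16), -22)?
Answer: -330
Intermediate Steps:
Function('G')(z, T) = Add(3, Mul(2, z)) (Function('G')(z, T) = Add(3, Add(Add(z, T), Add(z, Mul(-1, T)))) = Add(3, Add(Add(T, z), Add(z, Mul(-1, T)))) = Add(3, Mul(2, z)))
Mul(Function('G')(6, -16), -22) = Mul(Add(3, Mul(2, 6)), -22) = Mul(Add(3, 12), -22) = Mul(15, -22) = -330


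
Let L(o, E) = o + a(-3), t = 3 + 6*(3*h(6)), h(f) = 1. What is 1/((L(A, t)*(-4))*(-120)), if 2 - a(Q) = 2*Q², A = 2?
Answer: -1/6720 ≈ -0.00014881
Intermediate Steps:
a(Q) = 2 - 2*Q²
t = 21 (t = 3 + 6*(3*1) = 3 + 6*3 = 3 + 18 = 21)
L(o, E) = -16 + o (L(o, E) = o + (2 - 2*(-3)²) = o + (2 - 2*9) = o + (2 - 18) = o - 16 = -16 + o)
1/((L(A, t)*(-4))*(-120)) = 1/(((-16 + 2)*(-4))*(-120)) = 1/(-14*(-4)*(-120)) = 1/(56*(-120)) = 1/(-6720) = -1/6720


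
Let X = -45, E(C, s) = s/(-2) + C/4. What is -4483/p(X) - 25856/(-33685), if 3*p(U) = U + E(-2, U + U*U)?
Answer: 959606906/69761635 ≈ 13.756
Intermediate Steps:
E(C, s) = -s/2 + C/4 (E(C, s) = s*(-½) + C*(¼) = -s/2 + C/4)
p(U) = -⅙ - U²/6 + U/6 (p(U) = (U + (-(U + U*U)/2 + (¼)*(-2)))/3 = (U + (-(U + U²)/2 - ½))/3 = (U + ((-U/2 - U²/2) - ½))/3 = (U + (-½ - U/2 - U²/2))/3 = (-½ + U/2 - U²/2)/3 = -⅙ - U²/6 + U/6)
-4483/p(X) - 25856/(-33685) = -4483/(-⅙ - ⅙*(-45)² + (⅙)*(-45)) - 25856/(-33685) = -4483/(-⅙ - ⅙*2025 - 15/2) - 25856*(-1/33685) = -4483/(-⅙ - 675/2 - 15/2) + 25856/33685 = -4483/(-2071/6) + 25856/33685 = -4483*(-6/2071) + 25856/33685 = 26898/2071 + 25856/33685 = 959606906/69761635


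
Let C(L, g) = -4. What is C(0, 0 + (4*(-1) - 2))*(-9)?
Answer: 36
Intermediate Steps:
C(0, 0 + (4*(-1) - 2))*(-9) = -4*(-9) = 36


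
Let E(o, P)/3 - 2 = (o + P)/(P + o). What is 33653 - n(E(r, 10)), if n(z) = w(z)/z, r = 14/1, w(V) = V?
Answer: 33652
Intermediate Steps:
r = 14 (r = 14*1 = 14)
E(o, P) = 9 (E(o, P) = 6 + 3*((o + P)/(P + o)) = 6 + 3*((P + o)/(P + o)) = 6 + 3*1 = 6 + 3 = 9)
n(z) = 1 (n(z) = z/z = 1)
33653 - n(E(r, 10)) = 33653 - 1*1 = 33653 - 1 = 33652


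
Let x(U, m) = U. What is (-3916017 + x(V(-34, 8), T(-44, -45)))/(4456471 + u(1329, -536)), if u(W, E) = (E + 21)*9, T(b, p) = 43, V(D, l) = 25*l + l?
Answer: -3915809/4451836 ≈ -0.87959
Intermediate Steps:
V(D, l) = 26*l
u(W, E) = 189 + 9*E (u(W, E) = (21 + E)*9 = 189 + 9*E)
(-3916017 + x(V(-34, 8), T(-44, -45)))/(4456471 + u(1329, -536)) = (-3916017 + 26*8)/(4456471 + (189 + 9*(-536))) = (-3916017 + 208)/(4456471 + (189 - 4824)) = -3915809/(4456471 - 4635) = -3915809/4451836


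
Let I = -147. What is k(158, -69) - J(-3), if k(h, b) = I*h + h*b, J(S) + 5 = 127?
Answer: -34250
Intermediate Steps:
J(S) = 122 (J(S) = -5 + 127 = 122)
k(h, b) = -147*h + b*h (k(h, b) = -147*h + h*b = -147*h + b*h)
k(158, -69) - J(-3) = 158*(-147 - 69) - 1*122 = 158*(-216) - 122 = -34128 - 122 = -34250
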